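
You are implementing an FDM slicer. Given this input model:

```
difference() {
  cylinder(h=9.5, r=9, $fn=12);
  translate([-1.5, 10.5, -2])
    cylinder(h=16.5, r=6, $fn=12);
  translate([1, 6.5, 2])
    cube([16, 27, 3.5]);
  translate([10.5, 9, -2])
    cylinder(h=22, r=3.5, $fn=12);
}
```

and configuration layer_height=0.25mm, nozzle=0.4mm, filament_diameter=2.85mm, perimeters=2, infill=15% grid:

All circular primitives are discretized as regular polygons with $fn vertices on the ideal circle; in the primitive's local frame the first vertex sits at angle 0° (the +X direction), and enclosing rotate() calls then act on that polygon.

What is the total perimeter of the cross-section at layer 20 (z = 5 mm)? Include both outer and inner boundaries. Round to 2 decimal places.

55.76 mm

At z = 5 mm: the cylinder: section is a regular 12-gon, circumradius r=9 (perimeter = 2·12·9.000·sin(180°/12) = 55.90 mm); the cylinder at (-1.5, 10.5): section is a regular 12-gon, circumradius r=6 (perimeter = 2·12·6.000·sin(180°/12) = 37.27 mm); the cube at (1, 6.5) (footprint 16×27) is included at this height (perimeter 86.00 mm); the r=3.5 cylinder at (10.5, 9) contributes a regular 12-gon of circumradius 3.5 (perimeter = 2·12·3.500·sin(180°/12) = 21.74 mm); Subtracting the remaining from the first: starting from the r=9 cylinder, the r=6 cylinder at (-1.5, 10.5) partially overlaps it — only the 27.33 mm² overlap (of its 108.00 mm²) is removed, clipping the outline; the 16×27 cube at (1, 6.5) partially overlaps it — only the 2.43 mm² overlap (of its 432.00 mm²) is removed, clipping the outline; the r=3.5 cylinder at (10.5, 9) misses the remaining region (no effect) — boundary = 55.76 mm. Overall, the cross-section is a single solid region. Total boundary length (outer) = 55.76 mm.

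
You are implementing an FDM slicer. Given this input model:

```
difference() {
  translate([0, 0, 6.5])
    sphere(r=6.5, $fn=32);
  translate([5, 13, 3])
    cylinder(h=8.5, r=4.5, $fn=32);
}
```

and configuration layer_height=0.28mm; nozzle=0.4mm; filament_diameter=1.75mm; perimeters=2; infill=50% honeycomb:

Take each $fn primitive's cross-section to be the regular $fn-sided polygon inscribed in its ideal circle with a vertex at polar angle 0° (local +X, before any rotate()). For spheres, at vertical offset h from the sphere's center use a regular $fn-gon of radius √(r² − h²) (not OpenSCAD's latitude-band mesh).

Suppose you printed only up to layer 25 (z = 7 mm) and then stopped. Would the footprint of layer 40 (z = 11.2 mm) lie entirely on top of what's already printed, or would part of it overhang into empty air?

entirely on top

Compare the two slices. At z = 7: the r=6.5 sphere contributes a regular 32-gon of circumradius √(6.5²−0.5²) = 6.481 (area = (32/2)·6.481²·sin(360°/32) = 131.10 mm²); the r=4.5 cylinder at (5, 13) gives a regular 32-gon of circumradius 4.5 (constant along its height) (area = (32/2)·4.500²·sin(360°/32) = 63.21 mm²); Subtracting the remaining from the first: starting from the r=6.5 sphere (131.10 mm²), the r=4.5 cylinder at (5, 13) misses the remaining region (no effect) — area = 131.10 mm². At z = 11.2: the r=6.5 sphere contributes a regular 32-gon of circumradius √(6.5²−4.7²) = 4.490 (area = (32/2)·4.490²·sin(360°/32) = 62.93 mm²); the cylinder at (5, 13): section is a regular 32-gon, circumradius r=4.5 (area = (32/2)·4.500²·sin(360°/32) = 63.21 mm²); Taking the first minus the rest: starting from the r=6.5 sphere (62.93 mm²), the r=4.5 cylinder at (5, 13) misses the remaining region (no effect) — area = 62.93 mm². Checking containment: the cross-section at z = 11.2 is a subset of the cross-section at z = 7.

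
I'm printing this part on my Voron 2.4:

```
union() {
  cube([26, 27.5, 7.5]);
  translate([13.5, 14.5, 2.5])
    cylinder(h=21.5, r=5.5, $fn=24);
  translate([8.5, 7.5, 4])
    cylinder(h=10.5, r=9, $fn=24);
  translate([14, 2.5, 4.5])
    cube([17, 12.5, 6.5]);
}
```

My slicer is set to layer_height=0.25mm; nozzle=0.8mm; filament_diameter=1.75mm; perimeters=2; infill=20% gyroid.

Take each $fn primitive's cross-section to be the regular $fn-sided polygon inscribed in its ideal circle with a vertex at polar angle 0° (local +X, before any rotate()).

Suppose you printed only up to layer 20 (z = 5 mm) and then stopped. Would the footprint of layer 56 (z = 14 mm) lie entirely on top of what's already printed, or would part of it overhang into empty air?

Compare the two slices. At z = 5: the cube is present — its section is the full 26×27.5 rectangle (area 715.00 mm²); the r=5.5 cylinder at (13.5, 14.5) gives a regular 24-gon of circumradius 5.5 (constant along its height) (area = (24/2)·5.500²·sin(360°/24) = 93.95 mm²); the r=9 cylinder at (8.5, 7.5) gives a regular 24-gon of circumradius 9 (constant along its height) (area = (24/2)·9.000²·sin(360°/24) = 251.57 mm²); the 17×12.5 cube at (14, 2.5) contributes its full rectangle (area 212.50 mm²); Combining (union): the regions partially overlap — summed areas 1273.02 mm² minus the doubly-counted overlap 484.20 mm² gives 788.82 mm² — area = 788.82 mm². At z = 14: the cube does not reach this height (z outside [0, 7.5]); the r=5.5 cylinder at (13.5, 14.5) contributes a regular 24-gon of circumradius 5.5 (area = (24/2)·5.500²·sin(360°/24) = 93.95 mm²); the r=9 cylinder at (8.5, 7.5) contributes a regular 24-gon of circumradius 9 (area = (24/2)·9.000²·sin(360°/24) = 251.57 mm²); the cube at (14, 2.5) is not intersected at this z (z outside [4.5, 11]); Combining (union): the regions partially overlap — summed areas 345.52 mm² minus the doubly-counted overlap 44.45 mm² gives 301.07 mm² — area = 301.07 mm². Checking containment: the cross-section at z = 14 is a subset of the cross-section at z = 5.

entirely on top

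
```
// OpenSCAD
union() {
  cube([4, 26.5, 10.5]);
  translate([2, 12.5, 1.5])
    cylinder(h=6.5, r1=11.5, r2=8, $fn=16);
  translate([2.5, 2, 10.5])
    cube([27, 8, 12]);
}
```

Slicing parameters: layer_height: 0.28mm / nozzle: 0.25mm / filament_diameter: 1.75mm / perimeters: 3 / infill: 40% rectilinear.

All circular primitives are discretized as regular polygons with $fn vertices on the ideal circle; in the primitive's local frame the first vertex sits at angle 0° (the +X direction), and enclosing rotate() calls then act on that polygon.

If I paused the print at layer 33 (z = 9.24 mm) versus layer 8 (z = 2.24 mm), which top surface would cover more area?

layer 8 (z = 2.24 mm)

Layer 33 (z = 9.24): the 4×26.5 cube contributes its full rectangle (area 106.00 mm²); the cone at (2, 12.5) is absent (z outside [1.5, 8]); the cube at (2.5, 2) does not reach this height (z outside [10.5, 22.5]); Combining (union): only the 4×26.5 cube is present, so the union is just that shape — area = 106.00 mm². So its area = 106.00 mm². Layer 8 (z = 2.24): the cube is present — its section is the full 4×26.5 rectangle (area 106.00 mm²); the cone at (2, 12.5): at t=0.114 of its height the radius interpolates to r₁+(r₂−r₁)t = 11.102, giving a regular 16-gon of that circumradius (area = (16/2)·11.102²·sin(360°/16) = 377.31 mm²); the cube at (2.5, 2) is not intersected at this z (z outside [10.5, 22.5]); Taking the union: the regions partially overlap — summed areas 483.31 mm² minus the doubly-counted overlap 87.22 mm² gives 396.09 mm² — area = 396.09 mm². So its area = 396.09 mm². Layer 8 is larger (396.09 vs 106.00 mm²).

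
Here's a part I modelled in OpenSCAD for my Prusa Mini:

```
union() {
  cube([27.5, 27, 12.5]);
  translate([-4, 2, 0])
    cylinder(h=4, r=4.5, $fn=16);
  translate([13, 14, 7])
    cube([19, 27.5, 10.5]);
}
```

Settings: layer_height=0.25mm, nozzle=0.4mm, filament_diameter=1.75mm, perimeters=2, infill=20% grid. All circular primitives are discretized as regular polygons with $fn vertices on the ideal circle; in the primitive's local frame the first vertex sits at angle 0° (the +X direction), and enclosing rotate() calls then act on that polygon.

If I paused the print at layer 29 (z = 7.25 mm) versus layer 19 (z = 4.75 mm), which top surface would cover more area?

Layer 29 (z = 7.25): the 27.5×27 cube contributes its full rectangle (area 742.50 mm²); the cylinder at (-4, 2) does not reach this height (z outside [0, 4]); the cube at (13, 14) (footprint 19×27.5) is included at this height (area 522.50 mm²); Combining (union): the regions partially overlap — summed areas 1265.00 mm² minus the doubly-counted overlap 188.50 mm² gives 1076.50 mm² — area = 1076.50 mm². So its area = 1076.50 mm². Layer 19 (z = 4.75): the 27.5×27 cube contributes its full rectangle (area 742.50 mm²); the cylinder at (-4, 2) is absent (z outside [0, 4]); the cube at (13, 14) is not intersected at this z (z outside [7, 17.5]); Merging all regions: only the 27.5×27 cube is present, so the union is just that shape — area = 742.50 mm². So its area = 742.50 mm². Layer 29 is larger (1076.50 vs 742.50 mm²).

layer 29 (z = 7.25 mm)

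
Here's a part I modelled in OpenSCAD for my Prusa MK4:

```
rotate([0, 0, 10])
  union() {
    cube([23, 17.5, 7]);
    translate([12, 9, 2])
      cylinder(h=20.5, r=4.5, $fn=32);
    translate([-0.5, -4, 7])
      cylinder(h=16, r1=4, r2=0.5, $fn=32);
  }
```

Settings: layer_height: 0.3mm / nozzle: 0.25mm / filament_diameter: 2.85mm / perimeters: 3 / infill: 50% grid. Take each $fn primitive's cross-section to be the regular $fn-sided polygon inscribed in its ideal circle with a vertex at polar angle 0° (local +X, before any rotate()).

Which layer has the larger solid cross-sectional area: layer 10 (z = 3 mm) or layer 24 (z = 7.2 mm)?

Layer 10 (z = 3): the cube (footprint 23×17.5) is included at this height (area 402.50 mm²); the r=4.5 cylinder at (12, 9) contributes a regular 32-gon of circumradius 4.5 (area = (32/2)·4.500²·sin(360°/32) = 63.21 mm²); the cone at (-0.5, -4) is not intersected at this z (z outside [7, 23]); Combining (union): the r=4.5 cylinder at (12, 9) lies entirely inside the 23×17.5 cube, so the union is just the 23×17.5 cube — area = 402.50 mm²; (whole slice rotated 10° about Z — lengths, areas and connectivity unchanged). So its area = 402.50 mm². Layer 24 (z = 7.2): the cube is not intersected at this z (z outside [0, 7]); the cylinder at (12, 9): section is a regular 32-gon, circumradius r=4.5 (area = (32/2)·4.500²·sin(360°/32) = 63.21 mm²); the cone at (-0.5, -4) (r1=4→r2=0.5) has section circumradius 3.956 here — a regular 32-gon (area = (32/2)·3.956²·sin(360°/32) = 48.86 mm²); Taking the union: the 2 present regions are separate (no shared area or edge), so areas and boundary lengths simply add and each stays a separate island — area = 112.07 mm²; (rotated 10° about Z; rotation is an isometry so areas/perimeters/island counts are preserved). So its area = 112.07 mm². Layer 10 is larger (402.50 vs 112.07 mm²).

layer 10 (z = 3 mm)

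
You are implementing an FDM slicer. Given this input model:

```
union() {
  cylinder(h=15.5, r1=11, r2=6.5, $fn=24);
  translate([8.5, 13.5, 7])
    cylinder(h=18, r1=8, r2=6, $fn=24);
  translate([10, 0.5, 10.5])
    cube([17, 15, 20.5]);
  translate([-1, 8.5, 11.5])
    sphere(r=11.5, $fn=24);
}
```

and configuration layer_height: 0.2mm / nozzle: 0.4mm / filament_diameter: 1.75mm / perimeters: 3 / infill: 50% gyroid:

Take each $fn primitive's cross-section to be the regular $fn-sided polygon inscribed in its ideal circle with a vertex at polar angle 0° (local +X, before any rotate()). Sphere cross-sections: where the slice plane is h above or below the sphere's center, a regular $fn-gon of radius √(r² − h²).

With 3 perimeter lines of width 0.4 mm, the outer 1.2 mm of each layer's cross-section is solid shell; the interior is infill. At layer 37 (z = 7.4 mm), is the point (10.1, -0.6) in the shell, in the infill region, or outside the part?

At z = 7.4 mm: the cone contributes a regular 24-gon of circumradius 8.852 (interpolated between r1=11 and r2=6.5 at t=0.477); the cone at (8.5, 13.5) contributes a regular 24-gon of circumradius 7.956 (interpolated between r1=8 and r2=6 at t=0.022); the cube at (10, 0.5) does not reach this height (z outside [10.5, 31]); the sphere at (-1, 8.5): section is a regular 24-gon, circumradius = √(r²−h²) = √(11.5²−4.1²) = 10.744; Taking the union: the regions partially overlap (shared area 217.11 mm²), so overlapping operands fuse into one piece — 1 connected region. Overall, the cross-section is a single solid region. The nearest boundary edge runs (8.85, 0.00)→(8.55, -2.29); distance from the point to it = 1.32 mm. The point is not inside any of the regions above, so it lies outside the cross-section (1.32 mm from the nearest boundary).

outside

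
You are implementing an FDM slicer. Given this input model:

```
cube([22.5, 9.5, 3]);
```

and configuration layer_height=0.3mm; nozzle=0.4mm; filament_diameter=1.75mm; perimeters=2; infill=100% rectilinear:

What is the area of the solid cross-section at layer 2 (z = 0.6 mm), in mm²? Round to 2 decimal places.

213.75 mm²

At z = 0.6 mm: the cube is present — its section is the full 22.5×9.5 rectangle (area 213.75 mm²). Overall, the cross-section is a single solid region. Net area = 213.75 mm².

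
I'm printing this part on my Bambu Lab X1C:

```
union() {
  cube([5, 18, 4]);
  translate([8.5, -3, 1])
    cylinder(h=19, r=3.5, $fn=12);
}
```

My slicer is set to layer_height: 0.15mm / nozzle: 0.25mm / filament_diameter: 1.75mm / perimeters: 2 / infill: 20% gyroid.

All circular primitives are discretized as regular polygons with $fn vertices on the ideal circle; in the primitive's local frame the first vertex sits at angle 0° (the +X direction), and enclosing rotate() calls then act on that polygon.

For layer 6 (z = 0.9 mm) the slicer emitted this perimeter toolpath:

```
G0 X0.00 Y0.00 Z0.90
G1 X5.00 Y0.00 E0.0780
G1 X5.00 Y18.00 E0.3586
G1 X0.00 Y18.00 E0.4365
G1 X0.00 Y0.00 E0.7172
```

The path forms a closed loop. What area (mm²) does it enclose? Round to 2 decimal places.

90.00 mm²

Apply the shoelace formula to the sequence of (X, Y) vertices; enclosed area = 90.00 mm².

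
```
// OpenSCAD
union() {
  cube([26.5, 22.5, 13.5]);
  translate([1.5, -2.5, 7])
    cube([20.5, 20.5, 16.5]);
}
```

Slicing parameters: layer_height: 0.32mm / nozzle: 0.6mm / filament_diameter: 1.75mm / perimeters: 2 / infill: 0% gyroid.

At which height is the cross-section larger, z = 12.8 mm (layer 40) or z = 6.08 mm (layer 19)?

layer 40 (z = 12.8 mm)

Layer 40 (z = 12.8): the cube (footprint 26.5×22.5) is included at this height (area 596.25 mm²); the cube at (1.5, -2.5) is present — its section is the full 20.5×20.5 rectangle (area 420.25 mm²); Combining (union): the regions partially overlap — summed areas 1016.50 mm² minus the doubly-counted overlap 369.00 mm² gives 647.50 mm² — area = 647.50 mm². So its area = 647.50 mm². Layer 19 (z = 6.08): the 26.5×22.5 cube contributes its full rectangle (area 596.25 mm²); the cube at (1.5, -2.5) is absent (z outside [7, 23.5]); Merging all regions: only the 26.5×22.5 cube is present, so the union is just that shape — area = 596.25 mm². So its area = 596.25 mm². Layer 40 is larger (647.50 vs 596.25 mm²).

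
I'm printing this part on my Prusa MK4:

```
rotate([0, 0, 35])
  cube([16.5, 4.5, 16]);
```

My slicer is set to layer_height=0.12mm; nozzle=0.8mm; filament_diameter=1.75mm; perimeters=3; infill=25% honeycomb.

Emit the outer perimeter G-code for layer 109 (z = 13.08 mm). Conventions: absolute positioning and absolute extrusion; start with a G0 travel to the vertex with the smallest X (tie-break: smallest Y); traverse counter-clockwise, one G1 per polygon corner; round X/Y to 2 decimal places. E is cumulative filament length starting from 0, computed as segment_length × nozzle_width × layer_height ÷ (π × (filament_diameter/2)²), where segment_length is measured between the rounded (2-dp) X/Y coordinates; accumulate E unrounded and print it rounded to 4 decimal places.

At z = 13.08 mm: the 16.5×4.5 cube contributes its full rectangle; (whole slice rotated 35° about Z — lengths, areas and connectivity unchanged). The outline is a single polygon with 4 vertices. Extrusion per mm of travel: 0.8 × 0.12 / (π × 0.875²) = 0.039912. Accumulating E over each segment gives final E = 1.6765.

G0 X-2.58 Y3.69 Z13.08
G1 X0.00 Y0.00 E0.1797
G1 X13.52 Y9.46 E0.8383
G1 X10.93 Y13.15 E1.0182
G1 X-2.58 Y3.69 E1.6765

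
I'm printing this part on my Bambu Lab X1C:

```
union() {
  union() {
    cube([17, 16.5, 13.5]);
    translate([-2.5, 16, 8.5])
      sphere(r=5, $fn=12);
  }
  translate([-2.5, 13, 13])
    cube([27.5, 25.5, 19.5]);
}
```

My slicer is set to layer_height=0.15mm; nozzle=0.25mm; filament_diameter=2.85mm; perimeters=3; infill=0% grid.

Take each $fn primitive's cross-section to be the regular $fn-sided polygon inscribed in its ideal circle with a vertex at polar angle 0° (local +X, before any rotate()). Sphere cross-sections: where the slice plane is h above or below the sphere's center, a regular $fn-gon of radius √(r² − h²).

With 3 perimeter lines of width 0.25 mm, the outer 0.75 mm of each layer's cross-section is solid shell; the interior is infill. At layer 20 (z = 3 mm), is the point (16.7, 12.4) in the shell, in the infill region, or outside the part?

shell

At z = 3 mm: the cube (footprint 17×16.5) is included at this height; the sphere at (-2.5, 16) is not intersected at this z (|z−center|=5.500 > r=5); Taking the union: only the 17×16.5 cube is present, so the union is just that shape — 1 connected region; the cube at (-2.5, 13) is not intersected at this z (z outside [13, 32.5]); Combining (union): only that combined region is present, so the union is just that shape — 1 connected region. Overall, the cross-section is a single solid region. The nearest boundary edge runs (17.00, 0.00)→(17.00, 16.50); distance from the point to it = 0.30 mm. The point is inside the cross-section, 0.30 mm from the nearest boundary — within the 0.75 mm shell band (3 × 0.25).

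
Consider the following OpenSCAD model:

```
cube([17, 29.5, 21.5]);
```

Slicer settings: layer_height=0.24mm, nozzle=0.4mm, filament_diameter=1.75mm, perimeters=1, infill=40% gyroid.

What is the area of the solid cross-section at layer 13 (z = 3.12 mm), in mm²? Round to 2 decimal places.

At z = 3.12 mm: the 17×29.5 cube contributes its full rectangle (area 501.50 mm²). Overall, the cross-section is a single solid region. Net area = 501.50 mm².

501.50 mm²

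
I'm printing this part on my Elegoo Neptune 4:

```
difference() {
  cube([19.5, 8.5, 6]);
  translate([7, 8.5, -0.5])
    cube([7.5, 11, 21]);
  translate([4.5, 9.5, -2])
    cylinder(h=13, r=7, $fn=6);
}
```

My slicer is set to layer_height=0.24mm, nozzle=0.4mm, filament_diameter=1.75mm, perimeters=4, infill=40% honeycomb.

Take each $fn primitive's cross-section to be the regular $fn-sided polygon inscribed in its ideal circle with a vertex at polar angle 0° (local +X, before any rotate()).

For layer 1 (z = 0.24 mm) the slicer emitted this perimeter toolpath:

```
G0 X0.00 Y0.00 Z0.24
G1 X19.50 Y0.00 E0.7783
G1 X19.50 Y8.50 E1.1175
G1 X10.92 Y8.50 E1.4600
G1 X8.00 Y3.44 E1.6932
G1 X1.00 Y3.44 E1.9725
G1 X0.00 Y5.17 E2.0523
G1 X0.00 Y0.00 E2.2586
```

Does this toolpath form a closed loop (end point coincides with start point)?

Start point (G0): (0.00, 0.00). End point (last G1): the path returns to the start — closed.

yes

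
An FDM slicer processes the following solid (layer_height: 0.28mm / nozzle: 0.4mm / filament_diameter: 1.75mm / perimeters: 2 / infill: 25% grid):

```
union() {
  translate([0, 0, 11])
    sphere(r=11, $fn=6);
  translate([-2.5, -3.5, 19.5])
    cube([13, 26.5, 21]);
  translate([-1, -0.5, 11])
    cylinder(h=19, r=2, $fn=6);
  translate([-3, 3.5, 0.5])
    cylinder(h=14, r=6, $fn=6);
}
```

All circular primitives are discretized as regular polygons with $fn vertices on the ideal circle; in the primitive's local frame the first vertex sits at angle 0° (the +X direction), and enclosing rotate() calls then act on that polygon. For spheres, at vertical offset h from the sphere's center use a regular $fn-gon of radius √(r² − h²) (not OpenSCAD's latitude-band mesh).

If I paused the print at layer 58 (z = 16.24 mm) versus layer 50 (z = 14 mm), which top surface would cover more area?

layer 50 (z = 14 mm)

Layer 58 (z = 16.24): the sphere: section is a regular 6-gon, circumradius = √(r²−h²) = √(11²−5.24²) = 9.672 (area = (6/2)·9.672²·sin(360°/6) = 243.03 mm²); the cube at (-2.5, -3.5) is not intersected at this z (z outside [19.5, 40.5]); the cylinder at (-1, -0.5): section is a regular 6-gon, circumradius r=2 (area = (6/2)·2.000²·sin(360°/6) = 10.39 mm²); the cylinder at (-3, 3.5) is not intersected at this z (z outside [0.5, 14.5]); Combining (union): the r=2 cylinder at (-1, -0.5) lies entirely inside the r=11 sphere, so the union is just the r=11 sphere — area = 243.03 mm². So its area = 243.03 mm². Layer 50 (z = 14): the sphere: section is a regular 6-gon, circumradius = √(r²−h²) = √(11²−3²) = 10.583 (area = (6/2)·10.583²·sin(360°/6) = 290.98 mm²); the cube at (-2.5, -3.5) does not reach this height (z outside [19.5, 40.5]); the r=2 cylinder at (-1, -0.5) contributes a regular 6-gon of circumradius 2 (area = (6/2)·2.000²·sin(360°/6) = 10.39 mm²); the r=6 cylinder at (-3, 3.5) contributes a regular 6-gon of circumradius 6 (area = (6/2)·6.000²·sin(360°/6) = 93.53 mm²); Combining (union): the regions partially overlap — summed areas 394.91 mm² minus the doubly-counted overlap 101.57 mm² gives 293.34 mm² — area = 293.34 mm². So its area = 293.34 mm². Layer 50 is larger (293.34 vs 243.03 mm²).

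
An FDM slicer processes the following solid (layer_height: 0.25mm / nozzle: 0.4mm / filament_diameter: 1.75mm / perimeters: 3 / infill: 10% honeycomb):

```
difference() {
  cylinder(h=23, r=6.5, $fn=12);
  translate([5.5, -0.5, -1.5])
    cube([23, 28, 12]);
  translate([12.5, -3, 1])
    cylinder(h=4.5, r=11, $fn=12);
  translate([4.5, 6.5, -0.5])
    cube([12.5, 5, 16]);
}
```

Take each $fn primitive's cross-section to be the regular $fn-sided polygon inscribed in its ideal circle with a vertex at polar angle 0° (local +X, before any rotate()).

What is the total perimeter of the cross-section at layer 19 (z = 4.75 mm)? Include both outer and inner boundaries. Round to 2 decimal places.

39.02 mm

At z = 4.75 mm: the cylinder: section is a regular 12-gon, circumradius r=6.5 (perimeter = 2·12·6.500·sin(180°/12) = 40.38 mm); the cube at (5.5, -0.5) is present — its section is the full 23×28 rectangle (perimeter 102.00 mm); the cylinder at (12.5, -3): section is a regular 12-gon, circumradius r=11 (perimeter = 2·12·11.000·sin(180°/12) = 68.33 mm); the 12.5×5 cube at (4.5, 6.5) contributes its full rectangle (perimeter 35.00 mm); Subtracting the remaining from the first: starting from the r=6.5 cylinder, the 23×28 cube at (5.5, -0.5) partially overlaps it — only the 2.31 mm² overlap (of its 644.00 mm²) is removed, clipping the outline; the r=11 cylinder at (12.5, -3) partially overlaps it — only the 29.03 mm² overlap (of its 363.00 mm²) is removed, clipping the outline; the 12.5×5 cube at (4.5, 6.5) misses the remaining region (no effect) — boundary = 39.02 mm. Overall, the cross-section is a single solid region. Total boundary length (outer) = 39.02 mm.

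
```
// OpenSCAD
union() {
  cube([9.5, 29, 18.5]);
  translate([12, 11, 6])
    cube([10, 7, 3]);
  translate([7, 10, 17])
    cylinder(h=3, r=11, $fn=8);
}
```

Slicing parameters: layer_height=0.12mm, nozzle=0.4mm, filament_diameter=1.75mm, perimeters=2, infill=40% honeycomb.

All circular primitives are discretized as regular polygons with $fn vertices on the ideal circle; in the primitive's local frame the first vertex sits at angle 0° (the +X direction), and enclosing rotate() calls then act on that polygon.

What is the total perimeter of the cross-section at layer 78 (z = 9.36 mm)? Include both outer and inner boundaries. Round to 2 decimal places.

77.00 mm

At z = 9.36 mm: the cube (footprint 9.5×29) is included at this height (perimeter 77.00 mm); the cube at (12, 11) does not reach this height (z outside [6, 9]); the cylinder at (7, 10) is absent (z outside [17, 20]); Taking the union: only the 9.5×29 cube is present, so the union is just that shape — boundary = 77.00 mm. Overall, the cross-section is a single solid region. Total boundary length (outer) = 77.00 mm.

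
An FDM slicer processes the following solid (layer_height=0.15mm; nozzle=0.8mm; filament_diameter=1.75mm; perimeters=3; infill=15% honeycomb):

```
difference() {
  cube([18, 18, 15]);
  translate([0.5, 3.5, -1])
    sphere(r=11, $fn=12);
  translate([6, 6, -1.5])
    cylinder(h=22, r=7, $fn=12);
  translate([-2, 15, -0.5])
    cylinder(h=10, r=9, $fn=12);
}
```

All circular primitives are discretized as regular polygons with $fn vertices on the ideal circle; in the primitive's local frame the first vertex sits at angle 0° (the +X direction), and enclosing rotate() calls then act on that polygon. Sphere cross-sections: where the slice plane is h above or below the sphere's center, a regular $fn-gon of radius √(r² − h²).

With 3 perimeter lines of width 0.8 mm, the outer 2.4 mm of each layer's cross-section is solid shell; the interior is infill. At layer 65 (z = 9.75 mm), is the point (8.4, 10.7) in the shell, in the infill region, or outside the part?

At z = 9.75 mm: the cube (footprint 18×18) is included at this height; the r=11 sphere at (0.5, 3.5) slices to a regular 12-gon of circumradius 2.332 (√(r²−h²) with h=10.75 from center); the cylinder at (6, 6): section is a regular 12-gon, circumradius r=7; the cylinder at (-2, 15) is not intersected at this z (z outside [-0.5, 9.5]); Taking the first minus the rest: starting from the 18×18 cube, the r=11 sphere at (0.5, 3.5) partially overlaps it — only the 10.42 mm² overlap (of its 16.31 mm²) is removed, clipping the outline; the r=7 cylinder at (6, 6) partially overlaps it — only the 129.85 mm² overlap (of its 147.00 mm²) is removed, clipping the outline — 2 connected regions. Overall, the cross-section has 2 separate islands. The nearest boundary edge runs (9.50, 12.06)→(6.00, 13.00); distance from the point to it = 1.60 mm. The point is not inside any of the regions above, so it lies outside the cross-section (1.60 mm from the nearest boundary).

outside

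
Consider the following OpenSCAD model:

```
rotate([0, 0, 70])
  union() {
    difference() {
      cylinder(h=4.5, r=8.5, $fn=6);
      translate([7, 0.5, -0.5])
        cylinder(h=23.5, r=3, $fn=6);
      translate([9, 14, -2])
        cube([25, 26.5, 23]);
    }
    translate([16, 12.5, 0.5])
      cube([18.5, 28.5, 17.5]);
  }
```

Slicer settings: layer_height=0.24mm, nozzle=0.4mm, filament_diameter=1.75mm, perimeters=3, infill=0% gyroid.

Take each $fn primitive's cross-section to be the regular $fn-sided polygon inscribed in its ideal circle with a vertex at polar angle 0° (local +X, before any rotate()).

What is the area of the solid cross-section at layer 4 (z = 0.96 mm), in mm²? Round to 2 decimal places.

At z = 0.96 mm: the r=8.5 cylinder gives a regular 6-gon of circumradius 8.5 (constant along its height) (area = (6/2)·8.500²·sin(360°/6) = 187.71 mm²); the cylinder at (7, 0.5): section is a regular 6-gon, circumradius r=3 (area = (6/2)·3.000²·sin(360°/6) = 23.38 mm²); the cube at (9, 14) is present — its section is the full 25×26.5 rectangle (area 662.50 mm²); After the difference (first − rest): starting from the r=8.5 cylinder (187.71 mm²), the r=3 cylinder at (7, 0.5) partially overlaps it — only the 15.44 mm² overlap (of its 23.38 mm²) is removed, clipping the outline; the 25×26.5 cube at (9, 14) misses the remaining region (no effect) — area = 172.27 mm²; the 18.5×28.5 cube at (16, 12.5) contributes its full rectangle (area 527.25 mm²); Merging all regions: the 2 present regions are separate (no shared area or edge), so areas and boundary lengths simply add and each stays a separate island — area = 699.52 mm²; (whole slice rotated 70° about Z — lengths, areas and connectivity unchanged). Overall, the cross-section has 2 separate islands. Net area = 699.52 mm².

699.52 mm²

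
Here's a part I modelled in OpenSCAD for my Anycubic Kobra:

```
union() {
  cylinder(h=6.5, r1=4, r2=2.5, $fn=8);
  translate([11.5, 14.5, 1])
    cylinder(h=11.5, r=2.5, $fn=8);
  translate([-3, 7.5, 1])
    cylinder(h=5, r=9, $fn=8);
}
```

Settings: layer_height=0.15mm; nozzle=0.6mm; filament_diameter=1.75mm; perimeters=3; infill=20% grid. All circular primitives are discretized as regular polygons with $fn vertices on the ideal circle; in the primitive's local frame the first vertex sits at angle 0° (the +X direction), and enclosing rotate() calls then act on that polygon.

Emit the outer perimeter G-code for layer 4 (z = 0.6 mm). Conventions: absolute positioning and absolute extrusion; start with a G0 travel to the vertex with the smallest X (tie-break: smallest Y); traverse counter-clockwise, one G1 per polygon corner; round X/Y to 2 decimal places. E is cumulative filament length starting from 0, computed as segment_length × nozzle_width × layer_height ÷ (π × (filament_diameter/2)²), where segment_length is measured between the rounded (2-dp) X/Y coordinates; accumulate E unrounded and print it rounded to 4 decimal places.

At z = 0.6 mm: the cone contributes a regular 8-gon of circumradius 3.862 (interpolated between r1=4 and r2=2.5 at t=0.092); the cylinder at (11.5, 14.5) is absent (z outside [1, 12.5]); the cylinder at (-3, 7.5) is absent (z outside [1, 6]); Combining (union): only the cone is present, so the union is just that shape — 1 connected region. The outline is a single polygon with 8 vertices. Extrusion per mm of travel: 0.6 × 0.15 / (π × 0.875²) = 0.037418. Accumulating E over each segment gives final E = 0.8844.

G0 X-3.86 Y0.00 Z0.60
G1 X-2.73 Y-2.73 E0.1106
G1 X0.00 Y-3.86 E0.2211
G1 X2.73 Y-2.73 E0.3317
G1 X3.86 Y0.00 E0.4422
G1 X2.73 Y2.73 E0.5528
G1 X0.00 Y3.86 E0.6633
G1 X-2.73 Y2.73 E0.7739
G1 X-3.86 Y0.00 E0.8844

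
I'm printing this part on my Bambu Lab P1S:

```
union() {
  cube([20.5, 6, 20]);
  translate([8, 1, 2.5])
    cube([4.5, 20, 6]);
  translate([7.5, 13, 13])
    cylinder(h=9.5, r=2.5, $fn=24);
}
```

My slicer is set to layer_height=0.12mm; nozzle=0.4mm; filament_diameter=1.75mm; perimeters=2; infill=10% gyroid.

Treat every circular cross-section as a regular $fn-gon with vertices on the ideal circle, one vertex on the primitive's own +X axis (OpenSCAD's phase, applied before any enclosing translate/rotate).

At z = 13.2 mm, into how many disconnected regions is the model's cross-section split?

At z = 13.2 mm: the 20.5×6 cube contributes its full rectangle; the cube at (8, 1) is absent (z outside [2.5, 8.5]); the r=2.5 cylinder at (7.5, 13) gives a regular 24-gon of circumradius 2.5 (constant along its height); Taking the union: the 2 present regions are separate (no shared area or edge), so areas and boundary lengths simply add and each stays a separate island — 2 connected regions. The result has 2 disconnected regions.

2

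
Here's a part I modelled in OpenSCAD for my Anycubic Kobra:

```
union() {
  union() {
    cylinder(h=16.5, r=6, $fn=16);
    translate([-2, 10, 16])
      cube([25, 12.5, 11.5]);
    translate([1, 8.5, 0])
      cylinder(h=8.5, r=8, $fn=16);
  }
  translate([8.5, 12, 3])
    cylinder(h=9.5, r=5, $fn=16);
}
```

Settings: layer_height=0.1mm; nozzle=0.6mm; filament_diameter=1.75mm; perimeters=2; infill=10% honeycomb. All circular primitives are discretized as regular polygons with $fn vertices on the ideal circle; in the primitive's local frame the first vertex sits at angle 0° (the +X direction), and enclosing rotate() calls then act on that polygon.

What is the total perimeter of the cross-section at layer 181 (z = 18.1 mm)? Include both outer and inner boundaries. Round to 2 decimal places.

At z = 18.1 mm: the cylinder does not reach this height (z outside [0, 16.5]); the cube at (-2, 10) is present — its section is the full 25×12.5 rectangle (perimeter 75.00 mm); the cylinder at (1, 8.5) is absent (z outside [0, 8.5]); Merging all regions: only the 25×12.5 cube at (-2, 10) is present, so the union is just that shape — boundary = 75.00 mm; the cylinder at (8.5, 12) is absent (z outside [3, 12.5]); Taking the union: only that combined region is present, so the union is just that shape — boundary = 75.00 mm. Overall, the cross-section is a single solid region. Total boundary length (outer) = 75.00 mm.

75.00 mm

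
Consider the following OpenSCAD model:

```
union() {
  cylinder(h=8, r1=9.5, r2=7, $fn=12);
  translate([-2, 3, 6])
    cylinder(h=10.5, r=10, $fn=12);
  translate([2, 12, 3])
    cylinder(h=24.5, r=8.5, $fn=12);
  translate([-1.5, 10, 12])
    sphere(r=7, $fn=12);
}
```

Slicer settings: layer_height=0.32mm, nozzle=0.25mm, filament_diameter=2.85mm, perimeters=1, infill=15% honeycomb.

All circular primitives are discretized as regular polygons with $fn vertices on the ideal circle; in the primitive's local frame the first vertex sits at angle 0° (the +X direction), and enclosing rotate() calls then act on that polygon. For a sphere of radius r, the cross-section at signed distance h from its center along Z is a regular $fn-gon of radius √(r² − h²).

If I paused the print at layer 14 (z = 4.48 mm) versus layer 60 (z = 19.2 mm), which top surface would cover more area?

layer 14 (z = 4.48 mm)

Layer 14 (z = 4.48): the cone contributes a regular 12-gon of circumradius 8.100 (interpolated between r1=9.5 and r2=7 at t=0.560) (area = (12/2)·8.100²·sin(360°/12) = 196.83 mm²); the cylinder at (-2, 3) does not reach this height (z outside [6, 16.5]); the r=8.5 cylinder at (2, 12) contributes a regular 12-gon of circumradius 8.5 (area = (12/2)·8.500²·sin(360°/12) = 216.75 mm²); the sphere at (-1.5, 10) does not reach this height (|z−center|=7.520 > r=7); Taking the union: the regions partially overlap — summed areas 413.58 mm² minus the doubly-counted overlap 29.76 mm² gives 383.82 mm² — area = 383.82 mm². So its area = 383.82 mm². Layer 60 (z = 19.2): the cone does not reach this height (z outside [0, 8]); the cylinder at (-2, 3) does not reach this height (z outside [6, 16.5]); the cylinder at (2, 12): section is a regular 12-gon, circumradius r=8.5 (area = (12/2)·8.500²·sin(360°/12) = 216.75 mm²); the sphere at (-1.5, 10) is not intersected at this z (|z−center|=7.200 > r=7); Taking the union: only the r=8.5 cylinder at (2, 12) is present, so the union is just that shape — area = 216.75 mm². So its area = 216.75 mm². Layer 14 is larger (383.82 vs 216.75 mm²).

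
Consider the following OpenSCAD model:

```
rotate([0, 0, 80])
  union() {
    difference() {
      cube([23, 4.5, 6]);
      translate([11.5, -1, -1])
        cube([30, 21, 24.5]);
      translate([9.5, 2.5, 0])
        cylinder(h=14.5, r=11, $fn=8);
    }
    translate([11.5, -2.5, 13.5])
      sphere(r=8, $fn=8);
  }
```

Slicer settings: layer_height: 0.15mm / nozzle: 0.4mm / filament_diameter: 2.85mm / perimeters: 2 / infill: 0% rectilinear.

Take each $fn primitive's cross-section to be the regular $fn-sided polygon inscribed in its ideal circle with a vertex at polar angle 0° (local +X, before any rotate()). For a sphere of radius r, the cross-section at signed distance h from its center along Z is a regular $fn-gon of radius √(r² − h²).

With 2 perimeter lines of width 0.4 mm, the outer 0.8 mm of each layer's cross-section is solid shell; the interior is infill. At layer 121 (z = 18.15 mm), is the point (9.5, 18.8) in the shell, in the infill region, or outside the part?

outside

At z = 18.15 mm: the cube does not reach this height (z outside [0, 6]); the cube at (11.5, -1) is present — its section is the full 30×21 rectangle; the cylinder at (9.5, 2.5) is absent (z outside [0, 14.5]); After the difference (first − rest): the first operand is absent here, so nothing remains; the sphere at (11.5, -2.5): section is a regular 8-gon, circumradius = √(r²−h²) = √(8²−4.65²) = 6.510; Merging all regions: only the r=8 sphere at (11.5, -2.5) is present, so the union is just that shape — 1 connected region; (whole slice rotated 80° about Z — lengths, areas and connectivity unchanged). Overall, the cross-section is a single solid region. Undo the 80° rotation: the query point maps to (20.164, -6.091) in the un-rotated model frame. The nearest boundary edge runs (16.10, -7.10)→(18.01, -2.50); distance from the point to it = 3.36 mm. The point is not inside any of the regions above, so it lies outside the cross-section (3.36 mm from the nearest boundary).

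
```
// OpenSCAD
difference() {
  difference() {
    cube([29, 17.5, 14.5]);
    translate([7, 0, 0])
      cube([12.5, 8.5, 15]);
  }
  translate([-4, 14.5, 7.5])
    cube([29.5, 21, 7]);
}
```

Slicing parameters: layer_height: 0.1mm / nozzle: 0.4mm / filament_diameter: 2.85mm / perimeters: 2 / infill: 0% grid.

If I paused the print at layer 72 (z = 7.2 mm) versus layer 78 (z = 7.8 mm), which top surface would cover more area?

layer 72 (z = 7.2 mm)

Layer 72 (z = 7.2): the cube (footprint 29×17.5) is included at this height (area 507.50 mm²); the 12.5×8.5 cube at (7, 0) contributes its full rectangle (area 106.25 mm²); Taking the first minus the rest: starting from the 29×17.5 cube (507.50 mm²), the 12.5×8.5 cube at (7, 0) lies inside it touching the edge (removes its full 106.25 mm²) — area = 401.25 mm²; the cube at (-4, 14.5) is absent (z outside [7.5, 14.5]); Taking the first minus the rest: none of the subtracted shapes is present at this height, so that combined region is unchanged — area = 401.25 mm². So its area = 401.25 mm². Layer 78 (z = 7.8): the 29×17.5 cube contributes its full rectangle (area 507.50 mm²); the cube at (7, 0) is present — its section is the full 12.5×8.5 rectangle (area 106.25 mm²); After the difference (first − rest): starting from the 29×17.5 cube (507.50 mm²), the 12.5×8.5 cube at (7, 0) lies inside it touching the edge (removes its full 106.25 mm²) — area = 401.25 mm²; the cube at (-4, 14.5) is present — its section is the full 29.5×21 rectangle (area 619.50 mm²); Taking the first minus the rest: starting from that combined region (401.25 mm²), the 29.5×21 cube at (-4, 14.5) partially overlaps it — only the 76.50 mm² overlap (of its 619.50 mm²) is removed, clipping the outline — area = 324.75 mm². So its area = 324.75 mm². Layer 72 is larger (401.25 vs 324.75 mm²).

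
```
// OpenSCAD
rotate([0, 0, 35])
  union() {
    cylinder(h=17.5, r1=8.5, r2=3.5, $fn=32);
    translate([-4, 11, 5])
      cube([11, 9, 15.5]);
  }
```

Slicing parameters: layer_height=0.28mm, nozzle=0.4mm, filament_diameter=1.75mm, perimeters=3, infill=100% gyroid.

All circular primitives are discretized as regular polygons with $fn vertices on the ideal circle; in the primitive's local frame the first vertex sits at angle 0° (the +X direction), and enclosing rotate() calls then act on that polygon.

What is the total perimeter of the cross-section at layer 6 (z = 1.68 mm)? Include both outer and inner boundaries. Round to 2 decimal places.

At z = 1.68 mm: the cone contributes a regular 32-gon of circumradius 8.020 (interpolated between r1=8.5 and r2=3.5 at t=0.096) (perimeter = 2·32·8.020·sin(180°/32) = 50.31 mm); the cube at (-4, 11) does not reach this height (z outside [5, 20.5]); Combining (union): only the cone is present, so the union is just that shape — boundary = 50.31 mm; (whole slice rotated 35° about Z — lengths, areas and connectivity unchanged). Overall, the cross-section is a single solid region. Total boundary length (outer) = 50.31 mm.

50.31 mm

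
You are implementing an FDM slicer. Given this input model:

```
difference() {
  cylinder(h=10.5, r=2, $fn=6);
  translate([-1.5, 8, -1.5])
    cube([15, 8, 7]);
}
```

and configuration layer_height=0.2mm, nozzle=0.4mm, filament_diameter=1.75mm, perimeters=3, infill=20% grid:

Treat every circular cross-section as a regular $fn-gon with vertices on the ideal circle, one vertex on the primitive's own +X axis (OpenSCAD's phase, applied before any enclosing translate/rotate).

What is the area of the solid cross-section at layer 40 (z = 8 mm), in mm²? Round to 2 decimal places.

10.39 mm²

At z = 8 mm: the cylinder: section is a regular 6-gon, circumradius r=2 (area = (6/2)·2.000²·sin(360°/6) = 10.39 mm²); the cube at (-1.5, 8) is absent (z outside [-1.5, 5.5]); After the difference (first − rest): none of the subtracted shapes is present at this height, so the r=2 cylinder is unchanged — area = 10.39 mm². Overall, the cross-section is a single solid region. Net area = 10.39 mm².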